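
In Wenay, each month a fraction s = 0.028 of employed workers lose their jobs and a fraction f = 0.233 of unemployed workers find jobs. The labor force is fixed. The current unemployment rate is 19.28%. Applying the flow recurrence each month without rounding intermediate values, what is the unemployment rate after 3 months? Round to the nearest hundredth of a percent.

Unemployment rate after three months ≈ 14.18%.

With a fixed labor force, u_{t+1} = u_t + s·(1−u_t) − f·u_t = u_t·(1−s−f) + s.
Here 1−s−f = 0.739 and s = 0.028.
u_1 = 0.192800 × 0.739 + 0.028 = 0.170479.
u_2 = 0.170479 × 0.739 + 0.028 = 0.153984.
u_3 = 0.153984 × 0.739 + 0.028 = 0.141794.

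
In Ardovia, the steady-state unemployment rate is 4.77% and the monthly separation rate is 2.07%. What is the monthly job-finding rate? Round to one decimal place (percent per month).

From u* = s/(s+f): f = s·(1−u)/u.
f = 2.07 × (1 − 0.0477) / 0.0477 = 1.9713 / 0.0477 ≈ 41.3% per month.

Job-finding rate ≈ 41.3% per month.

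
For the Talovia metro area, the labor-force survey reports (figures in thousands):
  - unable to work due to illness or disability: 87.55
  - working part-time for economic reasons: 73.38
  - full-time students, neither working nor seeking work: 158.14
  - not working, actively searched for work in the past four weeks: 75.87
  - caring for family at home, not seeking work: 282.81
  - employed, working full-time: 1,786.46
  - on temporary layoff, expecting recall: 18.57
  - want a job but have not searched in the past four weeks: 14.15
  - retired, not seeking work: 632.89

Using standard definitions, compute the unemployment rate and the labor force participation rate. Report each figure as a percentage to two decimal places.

Unemployment rate ≈ 4.83%; labor force participation rate ≈ 62.44%.

Employed = 73.38 + 1,786.46 = 1,859.84 thousand (anyone who worked, including part-time for economic reasons, counts as employed).
Unemployed = 75.87 + 18.57 = 94.44 thousand (jobless and actively searching, or on temporary layoff).
Labor force = 1,859.84 + 94.44 = 1,954.28 thousand.
Not in labor force = 87.55 + 158.14 + 282.81 + 14.15 + 632.89 = 1,175.54 thousand (those not working and not actively searching are outside the labor force — including those who want a job but have given up searching).
Civilian working-age population = 1,954.28 + 1,175.54 = 3,129.82 thousand.
Unemployment rate = 94.44 / 1,954.28 = 4.83%.
Labor force participation rate = 1,954.28 / 3,129.82 = 62.44%.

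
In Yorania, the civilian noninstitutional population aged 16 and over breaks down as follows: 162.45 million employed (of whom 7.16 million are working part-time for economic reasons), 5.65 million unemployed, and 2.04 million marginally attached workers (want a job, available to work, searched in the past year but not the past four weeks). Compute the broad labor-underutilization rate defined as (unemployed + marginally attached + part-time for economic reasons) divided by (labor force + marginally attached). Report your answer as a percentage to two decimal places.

Broad underutilization rate ≈ 8.73%.

Labor force = 162.45 + 5.65 = 168.10 million.
Numerator = 5.65 + 2.04 + 7.16 = 14.85 million.
Denominator = 168.10 + 2.04 = 170.14 million.
Broad rate = 14.85 / 170.14 = 8.73%.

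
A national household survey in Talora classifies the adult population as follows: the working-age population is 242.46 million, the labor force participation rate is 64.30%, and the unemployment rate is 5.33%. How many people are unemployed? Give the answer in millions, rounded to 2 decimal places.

Labor force = 0.6430 × 242.46 = 155.90 million.
Unemployed = 0.0533 × 155.90 ≈ 8.31 million.

About 8.31 million are unemployed.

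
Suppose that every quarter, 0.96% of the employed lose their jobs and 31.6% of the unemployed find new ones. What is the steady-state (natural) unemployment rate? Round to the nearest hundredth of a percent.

At steady state the flows balance: s·E = f·U, so U/(E+U) = s/(s+f).
u* = 0.96 / (0.96 + 31.6) = 0.96 / 32.56 = 2.95%.

Steady-state unemployment rate ≈ 2.95%.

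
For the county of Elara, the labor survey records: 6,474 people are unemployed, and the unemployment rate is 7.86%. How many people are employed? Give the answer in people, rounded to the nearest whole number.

Labor force = U / u = 6,474 / 0.0786 ≈ 82,366.
Employed = labor force − unemployed = 82,366 − 6,474 = 75,892.

About 75,892 are employed.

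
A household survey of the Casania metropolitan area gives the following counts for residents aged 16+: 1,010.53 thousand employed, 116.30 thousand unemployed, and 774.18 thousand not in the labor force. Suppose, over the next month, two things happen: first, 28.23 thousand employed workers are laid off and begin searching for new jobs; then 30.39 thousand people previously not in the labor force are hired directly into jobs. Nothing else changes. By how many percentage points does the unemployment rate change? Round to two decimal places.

The unemployment rate changes by +2.17 percentage points.

Initially, labor force = 1,010.53 + 116.30 = 1,126.83 thousand, so u = 116.30/1,126.83 = 10.32%.
After the first change, employed falls and unemployed rises by 28.23; labor force unchanged → E = 982.30, U = 144.53, labor force = 1,126.83 thousand.
After the second change, employed and labor force both rise by 30.39; unemployed unchanged → E = 1,012.69, U = 144.53, labor force = 1,157.22 thousand.
New unemployment rate = 144.53 / 1,157.22 = 12.49%.
Change = 12.49% − 10.32% = +2.17 percentage points.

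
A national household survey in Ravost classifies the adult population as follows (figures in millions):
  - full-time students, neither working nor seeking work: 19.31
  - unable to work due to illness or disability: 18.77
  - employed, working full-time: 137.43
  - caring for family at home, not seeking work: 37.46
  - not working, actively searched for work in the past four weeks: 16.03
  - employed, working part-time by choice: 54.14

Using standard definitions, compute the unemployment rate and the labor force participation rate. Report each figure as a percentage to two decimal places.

Unemployment rate ≈ 7.72%; labor force participation rate ≈ 73.32%.

Employed = 137.43 + 54.14 = 191.57 million.
Unemployed = 16.03 million.
Labor force = 191.57 + 16.03 = 207.60 million.
Not in labor force = 19.31 + 18.77 + 37.46 = 75.54 million (those not working and not actively searching are outside the labor force).
Civilian working-age population = 207.60 + 75.54 = 283.14 million.
Unemployment rate = 16.03 / 207.60 = 7.72%.
Labor force participation rate = 207.60 / 283.14 = 73.32%.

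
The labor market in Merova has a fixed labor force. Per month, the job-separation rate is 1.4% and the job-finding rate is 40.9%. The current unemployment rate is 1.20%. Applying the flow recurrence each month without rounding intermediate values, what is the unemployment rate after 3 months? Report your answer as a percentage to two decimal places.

With a fixed labor force, u_{t+1} = u_t + s·(1−u_t) − f·u_t = u_t·(1−s−f) + s.
Here 1−s−f = 0.577 and s = 0.014.
u_1 = 0.012000 × 0.577 + 0.014 = 0.020924.
u_2 = 0.020924 × 0.577 + 0.014 = 0.026073.
u_3 = 0.026073 × 0.577 + 0.014 = 0.029044.

Unemployment rate after three months ≈ 2.90%.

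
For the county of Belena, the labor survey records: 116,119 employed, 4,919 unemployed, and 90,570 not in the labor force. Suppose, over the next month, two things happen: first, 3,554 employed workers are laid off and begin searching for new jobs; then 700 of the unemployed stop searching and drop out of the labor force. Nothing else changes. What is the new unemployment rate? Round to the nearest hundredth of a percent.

Initially, labor force = 116,119 + 4,919 = 121,038, so u = 4,919/121,038 = 4.06%.
After the first change, employed falls and unemployed rises by 3,554; labor force unchanged → E = 112,565, U = 8,473, labor force = 121,038.
After the second change, unemployed and labor force both fall by 700 → E = 112,565, U = 7,773, labor force = 120,338.
New unemployment rate = 7,773 / 120,338 = 6.46%.

New unemployment rate ≈ 6.46%.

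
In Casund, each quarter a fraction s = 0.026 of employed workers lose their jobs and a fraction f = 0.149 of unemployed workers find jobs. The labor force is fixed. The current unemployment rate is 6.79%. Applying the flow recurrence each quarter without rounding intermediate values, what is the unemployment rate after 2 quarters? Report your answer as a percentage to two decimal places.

With a fixed labor force, u_{t+1} = u_t + s·(1−u_t) − f·u_t = u_t·(1−s−f) + s.
Here 1−s−f = 0.825 and s = 0.026.
u_1 = 0.067900 × 0.825 + 0.026 = 0.082017.
u_2 = 0.082017 × 0.825 + 0.026 = 0.093664.

Unemployment rate after two quarters ≈ 9.37%.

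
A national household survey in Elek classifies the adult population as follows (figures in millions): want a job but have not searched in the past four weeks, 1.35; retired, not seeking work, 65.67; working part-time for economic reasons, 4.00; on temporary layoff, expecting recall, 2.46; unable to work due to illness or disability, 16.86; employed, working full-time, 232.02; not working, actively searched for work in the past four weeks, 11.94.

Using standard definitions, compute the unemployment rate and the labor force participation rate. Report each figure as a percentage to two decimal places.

Employed = 4.00 + 232.02 = 236.02 million (anyone who worked, including part-time for economic reasons, counts as employed).
Unemployed = 2.46 + 11.94 = 14.40 million (jobless and actively searching, or on temporary layoff).
Labor force = 236.02 + 14.40 = 250.42 million.
Not in labor force = 1.35 + 65.67 + 16.86 = 83.88 million (those not working and not actively searching are outside the labor force — including those who want a job but have given up searching).
Civilian working-age population = 250.42 + 83.88 = 334.30 million.
Unemployment rate = 14.40 / 250.42 = 5.75%.
Labor force participation rate = 250.42 / 334.30 = 74.91%.

Unemployment rate ≈ 5.75%; labor force participation rate ≈ 74.91%.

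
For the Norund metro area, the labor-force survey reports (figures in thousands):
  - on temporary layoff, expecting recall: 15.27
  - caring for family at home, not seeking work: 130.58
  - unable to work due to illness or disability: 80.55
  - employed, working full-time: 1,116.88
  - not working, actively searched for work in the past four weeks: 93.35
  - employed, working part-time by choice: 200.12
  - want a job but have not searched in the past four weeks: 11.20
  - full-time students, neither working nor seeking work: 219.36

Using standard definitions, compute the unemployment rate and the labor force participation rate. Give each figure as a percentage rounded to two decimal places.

Employed = 1,116.88 + 200.12 = 1,317.00 thousand.
Unemployed = 15.27 + 93.35 = 108.62 thousand (jobless and actively searching, or on temporary layoff).
Labor force = 1,317.00 + 108.62 = 1,425.62 thousand.
Not in labor force = 130.58 + 80.55 + 11.20 + 219.36 = 441.69 thousand (those not working and not actively searching are outside the labor force — including those who want a job but have given up searching).
Civilian working-age population = 1,425.62 + 441.69 = 1,867.31 thousand.
Unemployment rate = 108.62 / 1,425.62 = 7.62%.
Labor force participation rate = 1,425.62 / 1,867.31 = 76.35%.

Unemployment rate ≈ 7.62%; labor force participation rate ≈ 76.35%.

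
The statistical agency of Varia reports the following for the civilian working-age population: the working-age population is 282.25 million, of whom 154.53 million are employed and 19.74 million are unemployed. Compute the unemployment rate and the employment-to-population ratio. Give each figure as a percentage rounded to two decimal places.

Unemployment rate ≈ 11.33%; employment-population ratio ≈ 54.75%.

Labor force = employed + unemployed = 154.53 + 19.74 = 174.27 million.
Unemployment rate = 19.74 / 174.27 = 11.33%.
Employment-population ratio = 154.53 / 282.25 = 54.75%.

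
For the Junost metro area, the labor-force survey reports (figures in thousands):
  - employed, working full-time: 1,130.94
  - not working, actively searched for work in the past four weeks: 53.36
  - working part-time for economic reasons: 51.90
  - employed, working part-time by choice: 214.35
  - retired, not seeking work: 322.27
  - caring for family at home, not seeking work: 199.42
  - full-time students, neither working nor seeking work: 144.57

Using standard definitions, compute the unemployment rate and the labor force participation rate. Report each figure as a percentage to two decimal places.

Unemployment rate ≈ 3.68%; labor force participation rate ≈ 68.53%.

Employed = 1,130.94 + 51.90 + 214.35 = 1,397.19 thousand (anyone who worked, including part-time for economic reasons, counts as employed).
Unemployed = 53.36 thousand.
Labor force = 1,397.19 + 53.36 = 1,450.55 thousand.
Not in labor force = 322.27 + 199.42 + 144.57 = 666.26 thousand (those not working and not actively searching are outside the labor force).
Civilian working-age population = 1,450.55 + 666.26 = 2,116.81 thousand.
Unemployment rate = 53.36 / 1,450.55 = 3.68%.
Labor force participation rate = 1,450.55 / 2,116.81 = 68.53%.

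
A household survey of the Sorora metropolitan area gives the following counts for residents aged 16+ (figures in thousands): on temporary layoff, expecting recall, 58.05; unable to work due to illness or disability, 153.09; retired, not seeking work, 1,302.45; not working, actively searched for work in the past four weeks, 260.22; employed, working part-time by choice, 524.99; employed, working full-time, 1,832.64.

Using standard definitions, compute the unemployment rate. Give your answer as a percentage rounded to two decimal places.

Employed = 524.99 + 1,832.64 = 2,357.63 thousand.
Unemployed = 58.05 + 260.22 = 318.27 thousand (jobless and actively searching, or on temporary layoff).
Labor force = 2,357.63 + 318.27 = 2,675.90 thousand.
Unemployment rate = 318.27 / 2,675.90 = 11.89%.

Unemployment rate ≈ 11.89%.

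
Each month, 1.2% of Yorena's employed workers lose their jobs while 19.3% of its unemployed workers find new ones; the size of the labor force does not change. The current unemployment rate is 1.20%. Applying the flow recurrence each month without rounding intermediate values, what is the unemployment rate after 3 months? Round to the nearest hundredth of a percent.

With a fixed labor force, u_{t+1} = u_t + s·(1−u_t) − f·u_t = u_t·(1−s−f) + s.
Here 1−s−f = 0.795 and s = 0.012.
u_1 = 0.012000 × 0.795 + 0.012 = 0.021540.
u_2 = 0.021540 × 0.795 + 0.012 = 0.029124.
u_3 = 0.029124 × 0.795 + 0.012 = 0.035154.

Unemployment rate after three months ≈ 3.52%.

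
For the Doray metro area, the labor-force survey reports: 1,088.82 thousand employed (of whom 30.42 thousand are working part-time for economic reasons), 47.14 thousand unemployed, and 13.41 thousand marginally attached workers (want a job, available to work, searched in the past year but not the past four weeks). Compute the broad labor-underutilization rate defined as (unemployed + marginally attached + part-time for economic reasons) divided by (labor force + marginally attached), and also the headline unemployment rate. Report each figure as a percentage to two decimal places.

Labor force = 1,088.82 + 47.14 = 1,135.96 thousand.
Numerator = 47.14 + 13.41 + 30.42 = 90.97 thousand.
Denominator = 1,135.96 + 13.41 = 1,149.37 thousand.
Broad rate = 90.97 / 1,149.37 = 7.91%.
Headline unemployment rate = 47.14 / 1,135.96 = 4.15%.

Broad underutilization rate ≈ 7.91%; headline unemployment rate ≈ 4.15%.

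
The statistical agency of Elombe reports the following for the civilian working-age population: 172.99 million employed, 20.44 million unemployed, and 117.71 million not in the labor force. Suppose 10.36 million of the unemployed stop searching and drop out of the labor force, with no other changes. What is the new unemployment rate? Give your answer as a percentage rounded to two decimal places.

New unemployment rate ≈ 5.51%.

Initially, labor force = 172.99 + 20.44 = 193.43 million, so u = 20.44/193.43 = 10.57%.
After the change, unemployed and labor force both fall by 10.36 → E = 172.99, U = 10.08, labor force = 183.07 million.
New unemployment rate = 10.08 / 183.07 = 5.51%.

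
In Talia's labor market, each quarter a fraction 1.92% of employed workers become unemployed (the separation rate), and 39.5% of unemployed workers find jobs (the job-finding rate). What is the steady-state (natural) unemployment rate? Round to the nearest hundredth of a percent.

At steady state the flows balance: s·E = f·U, so U/(E+U) = s/(s+f).
u* = 1.92 / (1.92 + 39.5) = 1.92 / 41.42 = 4.64%.

Steady-state unemployment rate ≈ 4.64%.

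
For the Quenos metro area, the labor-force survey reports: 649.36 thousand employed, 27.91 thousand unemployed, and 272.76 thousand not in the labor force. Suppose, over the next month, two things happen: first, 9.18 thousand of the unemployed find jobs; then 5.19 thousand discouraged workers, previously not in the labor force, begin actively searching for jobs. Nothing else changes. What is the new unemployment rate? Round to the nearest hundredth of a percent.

Initially, labor force = 649.36 + 27.91 = 677.27 thousand, so u = 27.91/677.27 = 4.12%.
After the first change, unemployed falls and employed rises by 9.18; labor force unchanged → E = 658.54, U = 18.73, labor force = 677.27 thousand.
After the second change, unemployed and labor force both rise by 5.19 → E = 658.54, U = 23.92, labor force = 682.46 thousand.
New unemployment rate = 23.92 / 682.46 = 3.50%.

New unemployment rate ≈ 3.50%.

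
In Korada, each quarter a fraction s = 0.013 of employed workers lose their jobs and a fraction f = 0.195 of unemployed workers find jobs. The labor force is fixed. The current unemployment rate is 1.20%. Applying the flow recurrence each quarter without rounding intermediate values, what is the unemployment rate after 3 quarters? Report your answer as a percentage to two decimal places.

Unemployment rate after three quarters ≈ 3.74%.

With a fixed labor force, u_{t+1} = u_t + s·(1−u_t) − f·u_t = u_t·(1−s−f) + s.
Here 1−s−f = 0.792 and s = 0.013.
u_1 = 0.012000 × 0.792 + 0.013 = 0.022504.
u_2 = 0.022504 × 0.792 + 0.013 = 0.030823.
u_3 = 0.030823 × 0.792 + 0.013 = 0.037412.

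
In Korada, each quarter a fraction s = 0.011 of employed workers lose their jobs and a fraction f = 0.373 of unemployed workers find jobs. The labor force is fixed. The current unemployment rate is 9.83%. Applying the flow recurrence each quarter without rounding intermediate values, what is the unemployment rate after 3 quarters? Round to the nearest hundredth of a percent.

Unemployment rate after three quarters ≈ 4.49%.

With a fixed labor force, u_{t+1} = u_t + s·(1−u_t) − f·u_t = u_t·(1−s−f) + s.
Here 1−s−f = 0.616 and s = 0.011.
u_1 = 0.098300 × 0.616 + 0.011 = 0.071553.
u_2 = 0.071553 × 0.616 + 0.011 = 0.055077.
u_3 = 0.055077 × 0.616 + 0.011 = 0.044927.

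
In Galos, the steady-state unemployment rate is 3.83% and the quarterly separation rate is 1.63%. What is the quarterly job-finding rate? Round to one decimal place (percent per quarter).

Job-finding rate ≈ 40.9% per quarter.

From u* = s/(s+f): f = s·(1−u)/u.
f = 1.63 × (1 − 0.0383) / 0.0383 = 1.5676 / 0.0383 ≈ 40.9% per quarter.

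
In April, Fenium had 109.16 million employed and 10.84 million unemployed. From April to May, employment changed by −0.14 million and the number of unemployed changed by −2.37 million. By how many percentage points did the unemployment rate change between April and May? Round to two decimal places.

April: labor force = 109.16 + 10.84 = 120.00; u = 10.84/120.00 = 9.03%.
May: labor force = 109.02 + 8.47 = 117.49; u = 8.47/117.49 = 7.21%.
Change = 7.21% − 9.03% = −1.82 pp.

The unemployment rate changed by −1.82 percentage points.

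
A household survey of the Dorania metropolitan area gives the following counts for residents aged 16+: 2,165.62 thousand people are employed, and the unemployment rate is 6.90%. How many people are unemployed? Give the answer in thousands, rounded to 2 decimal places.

About 160.50 thousand are unemployed.

Let U be the number unemployed. The labor force is E + U, and U/(E+U) = 0.0690.
So U = 0.0690 × 2,165.62 / (1 − 0.0690) = 149.4278 / 0.9310 ≈ 160.50 thousand.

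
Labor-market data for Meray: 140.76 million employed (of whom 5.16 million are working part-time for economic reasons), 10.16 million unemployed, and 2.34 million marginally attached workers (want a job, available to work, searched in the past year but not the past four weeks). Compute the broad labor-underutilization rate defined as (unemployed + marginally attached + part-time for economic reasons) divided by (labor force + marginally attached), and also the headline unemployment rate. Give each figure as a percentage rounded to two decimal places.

Broad underutilization rate ≈ 11.52%; headline unemployment rate ≈ 6.73%.

Labor force = 140.76 + 10.16 = 150.92 million.
Numerator = 10.16 + 2.34 + 5.16 = 17.66 million.
Denominator = 150.92 + 2.34 = 153.26 million.
Broad rate = 17.66 / 153.26 = 11.52%.
Headline unemployment rate = 10.16 / 150.92 = 6.73%.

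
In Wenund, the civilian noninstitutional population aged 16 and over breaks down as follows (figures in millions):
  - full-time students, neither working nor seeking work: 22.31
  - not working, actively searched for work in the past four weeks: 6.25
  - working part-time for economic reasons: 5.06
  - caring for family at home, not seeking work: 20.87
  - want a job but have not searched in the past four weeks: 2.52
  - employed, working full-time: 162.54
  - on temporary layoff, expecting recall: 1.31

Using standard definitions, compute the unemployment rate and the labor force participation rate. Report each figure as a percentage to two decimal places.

Employed = 5.06 + 162.54 = 167.60 million (anyone who worked, including part-time for economic reasons, counts as employed).
Unemployed = 6.25 + 1.31 = 7.56 million (jobless and actively searching, or on temporary layoff).
Labor force = 167.60 + 7.56 = 175.16 million.
Not in labor force = 22.31 + 20.87 + 2.52 = 45.70 million (those not working and not actively searching are outside the labor force — including those who want a job but have given up searching).
Civilian working-age population = 175.16 + 45.70 = 220.86 million.
Unemployment rate = 7.56 / 175.16 = 4.32%.
Labor force participation rate = 175.16 / 220.86 = 79.31%.

Unemployment rate ≈ 4.32%; labor force participation rate ≈ 79.31%.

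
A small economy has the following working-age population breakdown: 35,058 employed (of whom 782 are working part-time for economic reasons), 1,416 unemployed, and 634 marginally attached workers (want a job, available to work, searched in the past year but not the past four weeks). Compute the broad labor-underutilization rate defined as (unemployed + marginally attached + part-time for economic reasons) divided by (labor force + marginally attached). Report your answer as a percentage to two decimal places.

Broad underutilization rate ≈ 7.63%.

Labor force = 35,058 + 1,416 = 36,474.
Numerator = 1,416 + 634 + 782 = 2,832.
Denominator = 36,474 + 634 = 37,108.
Broad rate = 2,832 / 37,108 = 7.63%.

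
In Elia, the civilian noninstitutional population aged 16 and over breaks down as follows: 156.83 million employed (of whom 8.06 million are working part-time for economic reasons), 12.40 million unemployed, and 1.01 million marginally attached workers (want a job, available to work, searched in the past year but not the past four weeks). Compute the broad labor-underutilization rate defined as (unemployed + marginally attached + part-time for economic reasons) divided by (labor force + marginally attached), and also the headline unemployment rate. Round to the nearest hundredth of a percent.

Broad underutilization rate ≈ 12.61%; headline unemployment rate ≈ 7.33%.

Labor force = 156.83 + 12.40 = 169.23 million.
Numerator = 12.40 + 1.01 + 8.06 = 21.47 million.
Denominator = 169.23 + 1.01 = 170.24 million.
Broad rate = 21.47 / 170.24 = 12.61%.
Headline unemployment rate = 12.40 / 169.23 = 7.33%.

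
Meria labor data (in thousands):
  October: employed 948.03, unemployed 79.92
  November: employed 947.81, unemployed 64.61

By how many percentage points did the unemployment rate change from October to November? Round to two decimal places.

October: labor force = 948.03 + 79.92 = 1,027.95; u = 79.92/1,027.95 = 7.77%.
November: labor force = 947.81 + 64.61 = 1,012.42; u = 64.61/1,012.42 = 6.38%.
Change = 6.38% − 7.77% = −1.39 pp.

The unemployment rate changed by −1.39 percentage points.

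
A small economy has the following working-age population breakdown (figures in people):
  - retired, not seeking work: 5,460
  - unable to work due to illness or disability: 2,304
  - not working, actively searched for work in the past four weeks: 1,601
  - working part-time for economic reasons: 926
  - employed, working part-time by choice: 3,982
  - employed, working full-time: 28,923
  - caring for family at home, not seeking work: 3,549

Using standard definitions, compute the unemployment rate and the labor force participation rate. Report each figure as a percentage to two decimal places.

Employed = 926 + 3,982 + 28,923 = 33,831 (anyone who worked, including part-time for economic reasons, counts as employed).
Unemployed = 1,601.
Labor force = 33,831 + 1,601 = 35,432.
Not in labor force = 5,460 + 2,304 + 3,549 = 11,313 (those not working and not actively searching are outside the labor force).
Civilian working-age population = 35,432 + 11,313 = 46,745.
Unemployment rate = 1,601 / 35,432 = 4.52%.
Labor force participation rate = 35,432 / 46,745 = 75.80%.

Unemployment rate ≈ 4.52%; labor force participation rate ≈ 75.80%.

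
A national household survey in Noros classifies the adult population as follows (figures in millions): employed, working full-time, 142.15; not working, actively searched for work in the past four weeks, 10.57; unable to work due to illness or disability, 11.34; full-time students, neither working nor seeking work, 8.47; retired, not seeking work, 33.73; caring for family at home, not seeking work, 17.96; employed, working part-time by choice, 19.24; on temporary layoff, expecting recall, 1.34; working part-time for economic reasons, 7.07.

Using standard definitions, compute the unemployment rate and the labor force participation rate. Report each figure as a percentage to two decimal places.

Unemployment rate ≈ 6.60%; labor force participation rate ≈ 71.61%.

Employed = 142.15 + 19.24 + 7.07 = 168.46 million (anyone who worked, including part-time for economic reasons, counts as employed).
Unemployed = 10.57 + 1.34 = 11.91 million (jobless and actively searching, or on temporary layoff).
Labor force = 168.46 + 11.91 = 180.37 million.
Not in labor force = 11.34 + 8.47 + 33.73 + 17.96 = 71.50 million (those not working and not actively searching are outside the labor force).
Civilian working-age population = 180.37 + 71.50 = 251.87 million.
Unemployment rate = 11.91 / 180.37 = 6.60%.
Labor force participation rate = 180.37 / 251.87 = 71.61%.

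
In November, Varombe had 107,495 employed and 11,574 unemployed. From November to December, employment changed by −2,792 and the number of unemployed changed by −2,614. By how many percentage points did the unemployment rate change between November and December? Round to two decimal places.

November: labor force = 107,495 + 11,574 = 119,069; u = 11,574/119,069 = 9.72%.
December: labor force = 104,703 + 8,960 = 113,663; u = 8,960/113,663 = 7.88%.
Change = 7.88% − 9.72% = −1.84 pp.

The unemployment rate changed by −1.84 percentage points.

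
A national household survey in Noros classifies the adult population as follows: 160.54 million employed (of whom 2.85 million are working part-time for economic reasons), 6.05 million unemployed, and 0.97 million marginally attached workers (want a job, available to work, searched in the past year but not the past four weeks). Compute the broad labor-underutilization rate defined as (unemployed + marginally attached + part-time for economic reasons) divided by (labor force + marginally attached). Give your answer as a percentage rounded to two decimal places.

Labor force = 160.54 + 6.05 = 166.59 million.
Numerator = 6.05 + 0.97 + 2.85 = 9.87 million.
Denominator = 166.59 + 0.97 = 167.56 million.
Broad rate = 9.87 / 167.56 = 5.89%.

Broad underutilization rate ≈ 5.89%.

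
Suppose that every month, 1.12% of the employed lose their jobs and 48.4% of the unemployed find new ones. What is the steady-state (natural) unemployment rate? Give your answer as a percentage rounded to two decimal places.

At steady state the flows balance: s·E = f·U, so U/(E+U) = s/(s+f).
u* = 1.12 / (1.12 + 48.4) = 1.12 / 49.52 = 2.26%.

Steady-state unemployment rate ≈ 2.26%.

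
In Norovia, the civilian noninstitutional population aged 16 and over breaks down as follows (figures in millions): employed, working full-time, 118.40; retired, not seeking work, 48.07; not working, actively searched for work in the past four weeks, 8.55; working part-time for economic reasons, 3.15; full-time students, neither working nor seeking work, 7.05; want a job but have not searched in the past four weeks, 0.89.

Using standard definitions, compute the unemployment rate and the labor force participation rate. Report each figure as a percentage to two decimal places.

Unemployment rate ≈ 6.57%; labor force participation rate ≈ 69.90%.

Employed = 118.40 + 3.15 = 121.55 million (anyone who worked, including part-time for economic reasons, counts as employed).
Unemployed = 8.55 million.
Labor force = 121.55 + 8.55 = 130.10 million.
Not in labor force = 48.07 + 7.05 + 0.89 = 56.01 million (those not working and not actively searching are outside the labor force — including those who want a job but have given up searching).
Civilian working-age population = 130.10 + 56.01 = 186.11 million.
Unemployment rate = 8.55 / 130.10 = 6.57%.
Labor force participation rate = 130.10 / 186.11 = 69.90%.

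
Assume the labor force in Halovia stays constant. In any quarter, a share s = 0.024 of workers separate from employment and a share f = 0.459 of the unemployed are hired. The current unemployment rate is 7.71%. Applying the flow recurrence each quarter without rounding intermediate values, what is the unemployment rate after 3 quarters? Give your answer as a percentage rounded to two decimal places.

With a fixed labor force, u_{t+1} = u_t + s·(1−u_t) − f·u_t = u_t·(1−s−f) + s.
Here 1−s−f = 0.517 and s = 0.024.
u_1 = 0.077100 × 0.517 + 0.024 = 0.063861.
u_2 = 0.063861 × 0.517 + 0.024 = 0.057016.
u_3 = 0.057016 × 0.517 + 0.024 = 0.053477.

Unemployment rate after three quarters ≈ 5.35%.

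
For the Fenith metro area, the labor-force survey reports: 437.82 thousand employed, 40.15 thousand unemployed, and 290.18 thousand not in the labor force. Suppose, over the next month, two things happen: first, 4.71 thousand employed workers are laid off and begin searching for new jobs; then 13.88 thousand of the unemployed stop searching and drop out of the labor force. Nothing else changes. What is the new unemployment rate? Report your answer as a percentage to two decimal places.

Initially, labor force = 437.82 + 40.15 = 477.97 thousand, so u = 40.15/477.97 = 8.40%.
After the first change, employed falls and unemployed rises by 4.71; labor force unchanged → E = 433.11, U = 44.86, labor force = 477.97 thousand.
After the second change, unemployed and labor force both fall by 13.88 → E = 433.11, U = 30.98, labor force = 464.09 thousand.
New unemployment rate = 30.98 / 464.09 = 6.68%.

New unemployment rate ≈ 6.68%.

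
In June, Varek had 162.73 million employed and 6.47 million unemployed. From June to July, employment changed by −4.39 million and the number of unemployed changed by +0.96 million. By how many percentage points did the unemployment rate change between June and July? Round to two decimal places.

June: labor force = 162.73 + 6.47 = 169.20; u = 6.47/169.20 = 3.82%.
July: labor force = 158.34 + 7.43 = 165.77; u = 7.43/165.77 = 4.48%.
Change = 4.48% − 3.82% = +0.66 pp.

The unemployment rate changed by +0.66 percentage points.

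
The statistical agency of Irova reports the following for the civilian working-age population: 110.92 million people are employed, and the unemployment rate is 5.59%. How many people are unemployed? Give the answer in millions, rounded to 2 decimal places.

Let U be the number unemployed. The labor force is E + U, and U/(E+U) = 0.0559.
So U = 0.0559 × 110.92 / (1 − 0.0559) = 6.2004 / 0.9441 ≈ 6.57 million.

About 6.57 million are unemployed.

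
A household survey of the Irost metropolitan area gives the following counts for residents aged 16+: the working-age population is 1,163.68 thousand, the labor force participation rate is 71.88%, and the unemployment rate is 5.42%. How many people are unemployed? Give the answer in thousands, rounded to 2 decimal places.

About 45.34 thousand are unemployed.

Labor force = 0.7188 × 1,163.68 = 836.45 thousand.
Unemployed = 0.0542 × 836.45 ≈ 45.34 thousand.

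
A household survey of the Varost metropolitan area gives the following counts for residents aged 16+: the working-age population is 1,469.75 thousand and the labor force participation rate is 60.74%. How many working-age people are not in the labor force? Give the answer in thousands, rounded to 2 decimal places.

Share not in the labor force = 1 − 0.6074 = 0.3926.
Not in labor force = 0.3926 × 1,469.75 ≈ 577.02 thousand.

About 577.02 thousand are not in the labor force.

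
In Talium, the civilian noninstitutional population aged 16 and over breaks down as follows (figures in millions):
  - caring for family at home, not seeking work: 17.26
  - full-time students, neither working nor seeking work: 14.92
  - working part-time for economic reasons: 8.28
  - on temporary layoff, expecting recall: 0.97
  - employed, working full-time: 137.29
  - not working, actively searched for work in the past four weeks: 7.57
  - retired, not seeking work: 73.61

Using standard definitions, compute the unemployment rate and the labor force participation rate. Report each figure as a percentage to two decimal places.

Unemployment rate ≈ 5.54%; labor force participation rate ≈ 59.30%.

Employed = 8.28 + 137.29 = 145.57 million (anyone who worked, including part-time for economic reasons, counts as employed).
Unemployed = 0.97 + 7.57 = 8.54 million (jobless and actively searching, or on temporary layoff).
Labor force = 145.57 + 8.54 = 154.11 million.
Not in labor force = 17.26 + 14.92 + 73.61 = 105.79 million (those not working and not actively searching are outside the labor force).
Civilian working-age population = 154.11 + 105.79 = 259.90 million.
Unemployment rate = 8.54 / 154.11 = 5.54%.
Labor force participation rate = 154.11 / 259.90 = 59.30%.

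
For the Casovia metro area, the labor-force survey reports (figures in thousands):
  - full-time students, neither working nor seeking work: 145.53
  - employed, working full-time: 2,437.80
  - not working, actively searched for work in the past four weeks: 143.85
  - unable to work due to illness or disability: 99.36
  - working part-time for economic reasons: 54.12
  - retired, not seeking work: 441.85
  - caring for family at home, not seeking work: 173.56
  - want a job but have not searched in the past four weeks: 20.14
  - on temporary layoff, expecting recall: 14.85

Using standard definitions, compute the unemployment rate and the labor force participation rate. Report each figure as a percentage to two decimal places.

Unemployment rate ≈ 5.99%; labor force participation rate ≈ 75.07%.

Employed = 2,437.80 + 54.12 = 2,491.92 thousand (anyone who worked, including part-time for economic reasons, counts as employed).
Unemployed = 143.85 + 14.85 = 158.70 thousand (jobless and actively searching, or on temporary layoff).
Labor force = 2,491.92 + 158.70 = 2,650.62 thousand.
Not in labor force = 145.53 + 99.36 + 441.85 + 173.56 + 20.14 = 880.44 thousand (those not working and not actively searching are outside the labor force — including those who want a job but have given up searching).
Civilian working-age population = 2,650.62 + 880.44 = 3,531.06 thousand.
Unemployment rate = 158.70 / 2,650.62 = 5.99%.
Labor force participation rate = 2,650.62 / 3,531.06 = 75.07%.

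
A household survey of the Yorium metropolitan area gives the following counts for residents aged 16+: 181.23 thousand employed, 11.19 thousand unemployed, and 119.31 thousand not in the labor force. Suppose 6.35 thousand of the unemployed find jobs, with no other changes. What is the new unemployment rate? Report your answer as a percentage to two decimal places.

New unemployment rate ≈ 2.52%.

Initially, labor force = 181.23 + 11.19 = 192.42 thousand, so u = 11.19/192.42 = 5.82%.
After the change, unemployed falls and employed rises by 6.35; labor force unchanged → E = 187.58, U = 4.84, labor force = 192.42 thousand.
New unemployment rate = 4.84 / 192.42 = 2.52%.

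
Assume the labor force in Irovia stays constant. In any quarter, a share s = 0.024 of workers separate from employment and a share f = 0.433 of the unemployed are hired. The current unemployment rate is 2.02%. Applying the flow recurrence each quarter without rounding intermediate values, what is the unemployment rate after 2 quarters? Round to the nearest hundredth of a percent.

With a fixed labor force, u_{t+1} = u_t + s·(1−u_t) − f·u_t = u_t·(1−s−f) + s.
Here 1−s−f = 0.543 and s = 0.024.
u_1 = 0.020200 × 0.543 + 0.024 = 0.034969.
u_2 = 0.034969 × 0.543 + 0.024 = 0.042988.

Unemployment rate after two quarters ≈ 4.30%.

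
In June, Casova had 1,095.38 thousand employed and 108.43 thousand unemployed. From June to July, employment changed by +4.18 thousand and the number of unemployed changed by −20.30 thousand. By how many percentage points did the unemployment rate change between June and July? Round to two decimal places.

June: labor force = 1,095.38 + 108.43 = 1,203.81; u = 108.43/1,203.81 = 9.01%.
July: labor force = 1,099.56 + 88.13 = 1,187.69; u = 88.13/1,187.69 = 7.42%.
Change = 7.42% − 9.01% = −1.59 pp.

The unemployment rate changed by −1.59 percentage points.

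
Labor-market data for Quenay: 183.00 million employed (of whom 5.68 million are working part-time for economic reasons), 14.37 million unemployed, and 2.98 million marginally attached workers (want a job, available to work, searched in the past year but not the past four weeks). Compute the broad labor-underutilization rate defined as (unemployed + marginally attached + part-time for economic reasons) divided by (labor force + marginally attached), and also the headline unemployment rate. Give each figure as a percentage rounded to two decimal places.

Broad underutilization rate ≈ 11.49%; headline unemployment rate ≈ 7.28%.

Labor force = 183.00 + 14.37 = 197.37 million.
Numerator = 14.37 + 2.98 + 5.68 = 23.03 million.
Denominator = 197.37 + 2.98 = 200.35 million.
Broad rate = 23.03 / 200.35 = 11.49%.
Headline unemployment rate = 14.37 / 197.37 = 7.28%.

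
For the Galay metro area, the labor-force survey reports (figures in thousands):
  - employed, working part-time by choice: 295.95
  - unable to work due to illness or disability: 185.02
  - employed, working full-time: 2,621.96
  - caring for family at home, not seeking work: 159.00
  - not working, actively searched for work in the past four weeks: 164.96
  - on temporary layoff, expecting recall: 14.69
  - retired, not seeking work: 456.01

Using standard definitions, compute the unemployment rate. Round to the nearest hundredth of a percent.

Unemployment rate ≈ 5.80%.

Employed = 295.95 + 2,621.96 = 2,917.91 thousand.
Unemployed = 164.96 + 14.69 = 179.65 thousand (jobless and actively searching, or on temporary layoff).
Labor force = 2,917.91 + 179.65 = 3,097.56 thousand.
Unemployment rate = 179.65 / 3,097.56 = 5.80%.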